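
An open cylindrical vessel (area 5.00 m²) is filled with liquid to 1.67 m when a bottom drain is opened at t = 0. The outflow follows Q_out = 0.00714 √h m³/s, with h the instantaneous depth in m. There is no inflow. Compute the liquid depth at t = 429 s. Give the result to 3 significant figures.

With no inflow, A dh/dt = −0.00714 √h.
Separate and integrate: 2(√h − √h₀) = −(0.00714/A) t.
√h = √1.67 − 0.00714·429/(2·5.00) = 1.2923 − 0.30631 = 0.98598.
h = 0.98598² = 0.97215 m.

0.972 m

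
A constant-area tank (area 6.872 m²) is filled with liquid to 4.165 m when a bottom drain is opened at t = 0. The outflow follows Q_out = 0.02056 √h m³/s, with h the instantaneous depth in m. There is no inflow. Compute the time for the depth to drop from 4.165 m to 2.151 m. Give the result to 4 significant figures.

383.8 s

A dh/dt = −Q_out = −0.02056 √h.
∫ h^(−1/2) dh = −(0.02056/A) ∫ dt, giving 2√h = 2√h₀ − (0.02056/A) t.
t = 2A(√h₀ − √h)/0.02056 = 2·6.872·(√4.165 − √2.151)/0.02056
  = 13.7440 × (2.04083 − 1.46663) / 0.02056 = 383.846 s.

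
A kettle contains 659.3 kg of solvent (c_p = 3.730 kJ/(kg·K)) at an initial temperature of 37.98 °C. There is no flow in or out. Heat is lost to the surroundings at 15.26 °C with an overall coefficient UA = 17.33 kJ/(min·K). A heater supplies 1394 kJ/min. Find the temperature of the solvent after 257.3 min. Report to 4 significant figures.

Energy balance: M c_p dT/dt = −UA(T − T_amb) + Q̇.
dT/dt = (T_ss − T)/τ with T_ss = T_amb + Q̇/UA = 15.26 + 1394/17.33 = 95.6985 °C, τ = M c_p/UA = 659.3·3.730/17.33 = 141.904 min.
T approaches T_ss exponentially: T(t) = T_ss + (T₀ − T_ss) e^(−t/τ).
T(257.3) = 95.6985 + (-57.7185)·0.163131 = 86.2829 °C.

86.28 °C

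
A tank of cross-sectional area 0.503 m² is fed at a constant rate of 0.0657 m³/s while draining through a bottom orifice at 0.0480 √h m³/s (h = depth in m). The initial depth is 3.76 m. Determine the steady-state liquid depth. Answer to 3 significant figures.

A dh/dt = Q_in − 0.0480 √h. Steady state requires inflow = outflow:
Q_in = 0.0480 √h_ss ⇒ √h_ss = 0.0657/0.0480 = 1.3687.
h_ss = 1.3687² = 1.8735 m. (Since h₀ = 3.76 m > h_ss, the level will fall toward this value.)

1.87 m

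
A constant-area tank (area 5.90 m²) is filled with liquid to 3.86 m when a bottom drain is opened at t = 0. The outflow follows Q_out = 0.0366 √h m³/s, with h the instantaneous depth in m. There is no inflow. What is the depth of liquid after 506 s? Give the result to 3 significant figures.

A dh/dt = −Q_out = −0.0366 √h.
Separate and integrate: 2(√h − √h₀) = −(0.0366/A) t.
√h = √3.86 − 0.0366·506/(2·5.90) = 1.9647 − 1.5695 = 0.39523.
h = 0.39523² = 0.15621 m.

0.156 m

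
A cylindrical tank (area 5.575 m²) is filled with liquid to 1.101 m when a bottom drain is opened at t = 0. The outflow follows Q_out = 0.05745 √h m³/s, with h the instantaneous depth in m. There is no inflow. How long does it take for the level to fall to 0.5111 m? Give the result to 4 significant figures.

64.90 s

Volume balance on the tank: A dh/dt = −0.05745 √h.
This is separable: 2 d(√h)/dt = −0.05745/A, so √h = √h₀ − (0.05745/(2A)) t.
t = 2A(√h₀ − √h)/0.05745 = 2·5.575·(√1.101 − √0.5111)/0.05745
  = 11.1500 × (1.04929 − 0.714913) / 0.05745 = 64.8957 s.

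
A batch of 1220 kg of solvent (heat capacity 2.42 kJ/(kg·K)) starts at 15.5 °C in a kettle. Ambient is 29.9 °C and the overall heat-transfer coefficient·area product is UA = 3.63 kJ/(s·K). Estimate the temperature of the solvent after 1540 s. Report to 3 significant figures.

Unsteady energy balance on the tank contents: M c_p dT/dt = −UA(T − T_amb).
dT/dt = (T_ss − T)/τ with T_ss = T_amb = 29.900 °C, τ = M c_p/UA = 1220·2.42/3.63 = 813.33 s.
T approaches T_ss exponentially: T(t) = T_ss + (T₀ − T_ss) e^(−t/τ).
T(1540) = 29.900 + (-14.400)·0.15055 = 27.732 °C.

27.7 °C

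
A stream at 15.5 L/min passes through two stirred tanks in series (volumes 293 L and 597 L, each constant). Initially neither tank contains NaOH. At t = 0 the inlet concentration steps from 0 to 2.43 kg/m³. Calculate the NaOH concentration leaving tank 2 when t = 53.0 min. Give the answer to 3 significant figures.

1.37 kg/m³

Time constants: τᵢ = Vᵢ/Q for each well-mixed tank.
τ₁ = 293/15.5 = 18.903 min; τ₂ = 597/15.5 = 38.516 min.
Tank 1: C₁ = C_in(1 − e^(−t/τ₁)). Tank 2 (τ₁ ≠ τ₂): C₂ = C_in[1 − (τ₁ e^(−t/τ₁) − τ₂ e^(−t/τ₂))/(τ₁ − τ₂)].
At t = 53.0: e^(−t/τ₁) = 0.060582, e^(−t/τ₂) = 0.25258.
C₂ = 2.43·[1 − (18.903·0.060582 − 38.516·0.25258)/(-19.613)] = 2.43·0.56238 = 1.3666 kg/m³.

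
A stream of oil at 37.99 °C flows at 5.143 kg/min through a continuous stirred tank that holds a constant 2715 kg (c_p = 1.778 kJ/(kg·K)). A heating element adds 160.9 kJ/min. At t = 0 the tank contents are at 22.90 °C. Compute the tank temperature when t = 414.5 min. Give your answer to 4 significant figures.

40.68 °C

Energy balance: M c_p dT/dt = ṁ c_p (T_in − T) + 160.9.
τ = M/ṁ = 527.902 min; T_ss = T_in + Q̇/(ṁ c_p) = 37.99 + 160.9/(5.143·1.778) = 55.5857 °C.
T approaches T_ss exponentially: T(t) = T_ss + (T₀ − T_ss) e^(−t/τ).
T(414.5) = 55.5857 + (-32.6857)·e^(−414.5/527.902) = 55.5857 + (-32.6857)·0.456036 = 40.6799 °C.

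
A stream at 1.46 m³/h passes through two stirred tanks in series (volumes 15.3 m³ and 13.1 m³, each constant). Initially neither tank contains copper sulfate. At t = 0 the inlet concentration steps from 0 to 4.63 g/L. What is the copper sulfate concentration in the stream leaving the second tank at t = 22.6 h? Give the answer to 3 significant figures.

Time constants: τᵢ = Vᵢ/Q for each well-mixed tank.
τ₁ = 15.3/1.46 = 10.479 h; τ₂ = 13.1/1.46 = 8.9726 h.
Tank 1: C₁ = C_in(1 − e^(−t/τ₁)). Tank 2 (τ₁ ≠ τ₂): C₂ = C_in[1 − (τ₁ e^(−t/τ₁) − τ₂ e^(−t/τ₂))/(τ₁ − τ₂)].
At t = 22.6: e^(−t/τ₁) = 0.11572, e^(−t/τ₂) = 0.080558.
C₂ = 4.63·[1 − (10.479·0.11572 − 8.9726·0.080558)/(1.5068)] = 4.63·0.67492 = 3.1249 g/L.

3.12 g/L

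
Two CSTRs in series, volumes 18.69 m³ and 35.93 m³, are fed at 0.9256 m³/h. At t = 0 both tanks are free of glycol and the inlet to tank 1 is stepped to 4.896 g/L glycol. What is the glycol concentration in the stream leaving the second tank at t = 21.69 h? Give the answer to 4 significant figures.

Each tank obeys Vᵢ dCᵢ/dt = Q(Cᵢ₋₁ − Cᵢ), so τᵢ = Vᵢ/Q.
τ₁ = 18.69/0.9256 = 20.1923 h; τ₂ = 35.93/0.9256 = 38.8181 h.
Tank 1: C₁ = C_in(1 − e^(−t/τ₁)). Tank 2 (τ₁ ≠ τ₂): C₂ = C_in[1 − (τ₁ e^(−t/τ₁) − τ₂ e^(−t/τ₂))/(τ₁ − τ₂)].
At t = 21.69: e^(−t/τ₁) = 0.341581, e^(−t/τ₂) = 0.571918.
C₂ = 4.896·[1 − (20.1923·0.341581 − 38.8181·0.571918)/(-18.6258)] = 4.896·0.178373 = 0.873313 g/L.

0.8733 g/L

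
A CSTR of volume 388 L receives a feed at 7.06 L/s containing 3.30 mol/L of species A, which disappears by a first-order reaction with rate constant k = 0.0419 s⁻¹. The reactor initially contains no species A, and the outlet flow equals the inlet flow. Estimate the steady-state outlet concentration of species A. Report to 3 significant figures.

0.999 mol/L

V dC/dt = Q(C_in − C) − k V C.
Steady state (dC/dt = 0): C_ss = Q C_in/(Q + kV) = C_in/(1 + kV/Q).
C_ss = 7.06·3.30/(7.06 + 0.0419·388) = 23.298/23.317 = 0.99918 mol/L.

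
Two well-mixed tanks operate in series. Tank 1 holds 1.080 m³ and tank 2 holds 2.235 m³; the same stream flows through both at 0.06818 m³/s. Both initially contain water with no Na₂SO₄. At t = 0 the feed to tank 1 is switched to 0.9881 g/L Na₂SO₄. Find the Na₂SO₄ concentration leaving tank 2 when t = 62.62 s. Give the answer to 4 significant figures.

Species balance on tank i: dCᵢ/dt = (Cᵢ₋₁ − Cᵢ)/τᵢ with τᵢ = Vᵢ/Q.
τ₁ = 1.080/0.06818 = 15.8404 s; τ₂ = 2.235/0.06818 = 32.7809 s.
Solving the cascade with C₁(0)=C₂(0)=0 gives C₂(t) = C_in[1 − (τ₁ e^(−t/τ₁) − τ₂ e^(−t/τ₂))/(τ₁ − τ₂)].
At t = 62.62: e^(−t/τ₁) = 0.0191936, e^(−t/τ₂) = 0.148042.
C₂ = 0.9881·[1 − (15.8404·0.0191936 − 32.7809·0.148042)/(-16.9405)] = 0.9881·0.731477 = 0.722772 g/L.

0.7228 g/L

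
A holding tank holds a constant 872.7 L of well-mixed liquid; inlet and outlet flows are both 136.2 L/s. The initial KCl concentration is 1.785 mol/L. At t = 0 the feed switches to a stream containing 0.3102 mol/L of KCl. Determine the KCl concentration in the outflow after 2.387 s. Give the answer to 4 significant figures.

Species balance on the tank: V dC/dt = Q(C_in − C).
So dC/dt = (C_in − C)/τ with τ = V/Q = 872.7/136.2 = 6.40749 s.
Solution: C(t) = C_in + (C₀ − C_in) e^(−t/τ).
C(2.387) = 0.3102 + (1.785 − 0.3102)·e^(−2.387/6.40749) = 0.3102 + (1.47480)·0.688987 = 1.32632 mol/L.

1.326 mol/L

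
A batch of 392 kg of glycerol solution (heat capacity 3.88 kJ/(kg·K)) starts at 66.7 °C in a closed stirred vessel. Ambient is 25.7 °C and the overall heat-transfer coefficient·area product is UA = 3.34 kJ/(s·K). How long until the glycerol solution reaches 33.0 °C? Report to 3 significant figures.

M c_p dT/dt = −UA(T − T_amb).
τ = M c_p/UA = 455.38 s; T_ss = T_amb = 25.700 °C.
T(t) = T_ss + (T₀ − T_ss)e^(−t/τ); set T = 33.0:
t = −τ ln[(T − T_ss)/(T₀ − T_ss)] = −455.38 · ln(0.17805) = 785.84 s.

786 s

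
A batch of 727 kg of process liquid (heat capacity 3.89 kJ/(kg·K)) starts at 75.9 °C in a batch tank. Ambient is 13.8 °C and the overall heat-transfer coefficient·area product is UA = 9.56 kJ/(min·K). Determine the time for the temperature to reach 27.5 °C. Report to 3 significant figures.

First-law balance (no shaft work): M c_p dT/dt = −UA(T − T_amb).
τ = M c_p/UA = 295.82 min; T_ss = T_amb = 13.800 °C.
T(t) = T_ss + (T₀ − T_ss)e^(−t/τ); set T = 27.5:
t = −τ ln[(T − T_ss)/(T₀ − T_ss)] = −295.82 · ln(0.22061) = 447.09 min.

447 min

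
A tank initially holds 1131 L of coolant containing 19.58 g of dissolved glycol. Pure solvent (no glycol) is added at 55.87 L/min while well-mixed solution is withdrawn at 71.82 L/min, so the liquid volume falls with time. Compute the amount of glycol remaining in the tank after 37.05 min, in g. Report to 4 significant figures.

0.7019 g

Let m(t) be the amount of glycol. Volume: V(t) = V₀ + (Q_in − Q_out) t = 1131 − 15.9500 t; V(37.05) = 540.053 L.
Species balance (pure solvent in): dm/dt = −Q_out · m/V(t).
Separate: dm/m = −Q_out dt/V(t) ⇒ ln(m/m₀) = −(Q_out/(Q_in−Q_out)) ln(V/V₀).
m = m₀ (V₀/V)^(Q_out/(Q_in−Q_out)) = 19.58 × (1131/540.053)^(-4.50282) = 0.701919 g.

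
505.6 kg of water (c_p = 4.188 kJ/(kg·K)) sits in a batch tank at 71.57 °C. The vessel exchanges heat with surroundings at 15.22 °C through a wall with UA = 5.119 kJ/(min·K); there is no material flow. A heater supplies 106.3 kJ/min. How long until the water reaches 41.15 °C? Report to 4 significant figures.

798.4 min

Heat balance on the well-mixed liquid: M c_p dT/dt = −UA(T − T_amb) + Q̇.
τ = M c_p/UA = 413.646 min; T_ss = T_amb + Q̇/UA = 15.22 + 106.3/5.119 = 35.9858 °C.
T(t) = T_ss + (T₀ − T_ss)e^(−t/τ); set T = 41.15:
t = −τ ln[(T − T_ss)/(T₀ − T_ss)] = −413.646 · ln(0.145127) = 798.397 min.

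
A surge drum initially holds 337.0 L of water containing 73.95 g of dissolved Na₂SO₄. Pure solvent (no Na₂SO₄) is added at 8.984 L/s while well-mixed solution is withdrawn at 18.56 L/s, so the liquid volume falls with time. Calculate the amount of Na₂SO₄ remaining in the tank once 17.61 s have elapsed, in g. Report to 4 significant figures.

19.27 g

Total volume: dV/dt = Q_in − Q_out = -9.57600 L/s, so V(t) = 337.0 − 9.57600 t and V(17.61) = 168.367 L.
No Na₂SO₄ enters, so dm/dt = −Q_out · (m/V).
Separate: dm/m = −Q_out dt/V(t) ⇒ ln(m/m₀) = −(Q_out/(Q_in−Q_out)) ln(V/V₀).
m = m₀ (V₀/V)^(Q_out/(Q_in−Q_out)) = 73.95 × (337.0/168.367)^(-1.93818) = 19.2673 g.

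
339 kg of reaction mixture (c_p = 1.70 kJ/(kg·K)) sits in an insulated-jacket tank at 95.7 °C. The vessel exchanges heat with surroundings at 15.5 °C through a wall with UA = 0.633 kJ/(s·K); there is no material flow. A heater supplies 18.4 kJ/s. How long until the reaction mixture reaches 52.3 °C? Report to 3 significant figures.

First-law balance (no shaft work): M c_p dT/dt = −UA(T − T_amb) + Q̇.
τ = M c_p/UA = 910.43 s; T_ss = T_amb + Q̇/UA = 15.5 + 18.4/0.633 = 44.568 °C.
T(t) = T_ss + (T₀ − T_ss)e^(−t/τ); set T = 52.3:
t = −τ ln[(T − T_ss)/(T₀ − T_ss)] = −910.43 · ln(0.15122) = 1719.8 s.

1720 s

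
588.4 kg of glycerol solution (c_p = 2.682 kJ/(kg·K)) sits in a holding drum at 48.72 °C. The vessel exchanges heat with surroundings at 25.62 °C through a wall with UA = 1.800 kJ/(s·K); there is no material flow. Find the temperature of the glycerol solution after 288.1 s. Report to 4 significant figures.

42.25 °C

M c_p dT/dt = −UA(T − T_amb).
dT/dt = (T_ss − T)/τ with T_ss = T_amb = 25.6200 °C, τ = M c_p/UA = 588.4·2.682/1.800 = 876.716 s.
Integrating: T(t) = T_ss + (T₀ − T_ss) e^(−t/τ).
T(288.1) = 25.6200 + (23.1000)·0.719922 = 42.2502 °C.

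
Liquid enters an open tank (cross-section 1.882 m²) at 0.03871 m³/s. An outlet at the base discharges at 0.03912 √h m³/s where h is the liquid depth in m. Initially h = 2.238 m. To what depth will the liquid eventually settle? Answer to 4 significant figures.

Level balance: A dh/dt = 0.03871 − 0.03912 √h. Setting dh/dt = 0:
Q_in = 0.03912 √h_ss ⇒ √h_ss = 0.03871/0.03912 = 0.989519.
h_ss = 0.989519² = 0.979149 m. (Since h₀ = 2.238 m > h_ss, the level will fall toward this value.)

0.9791 m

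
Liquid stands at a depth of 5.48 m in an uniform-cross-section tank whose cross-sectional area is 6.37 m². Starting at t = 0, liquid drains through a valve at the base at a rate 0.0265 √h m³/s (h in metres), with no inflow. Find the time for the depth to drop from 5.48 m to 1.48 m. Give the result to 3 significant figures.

Volume balance on the tank: A dh/dt = −0.0265 √h.
∫ h^(−1/2) dh = −(0.0265/A) ∫ dt, giving 2√h = 2√h₀ − (0.0265/A) t.
t = 2A(√h₀ − √h)/0.0265 = 2·6.37·(√5.48 − √1.48)/0.0265
  = 12.740 × (2.3409 − 1.2166) / 0.0265 = 540.55 s.

541 s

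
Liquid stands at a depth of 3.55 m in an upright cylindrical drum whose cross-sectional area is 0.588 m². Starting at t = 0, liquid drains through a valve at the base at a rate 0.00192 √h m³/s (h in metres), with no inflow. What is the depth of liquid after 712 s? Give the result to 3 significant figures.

0.521 m

A dh/dt = −Q_out = −0.00192 √h.
∫ h^(−1/2) dh = −(0.00192/A) ∫ dt, giving 2√h = 2√h₀ − (0.00192/A) t.
√h = √3.55 − 0.00192·712/(2·0.588) = 1.8841 − 1.1624 = 0.72170.
h = 0.72170² = 0.52084 m.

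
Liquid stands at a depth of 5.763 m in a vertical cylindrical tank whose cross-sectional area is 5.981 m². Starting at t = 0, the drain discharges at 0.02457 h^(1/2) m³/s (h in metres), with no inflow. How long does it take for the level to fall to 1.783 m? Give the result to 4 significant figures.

A dh/dt = −Q_out = −0.02457 √h.
This is separable: 2 d(√h)/dt = −0.02457/A, so √h = √h₀ − (0.02457/(2A)) t.
t = 2A(√h₀ − √h)/0.02457 = 2·5.981·(√5.763 − √1.783)/0.02457
  = 11.9620 × (2.40062 − 1.33529) / 0.02457 = 518.662 s.

518.7 s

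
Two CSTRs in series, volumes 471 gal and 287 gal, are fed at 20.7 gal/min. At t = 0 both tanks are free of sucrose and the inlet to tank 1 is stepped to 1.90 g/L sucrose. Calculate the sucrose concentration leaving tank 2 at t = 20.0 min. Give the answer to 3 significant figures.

0.581 g/L

Each tank obeys Vᵢ dCᵢ/dt = Q(Cᵢ₋₁ − Cᵢ), so τᵢ = Vᵢ/Q.
τ₁ = 471/20.7 = 22.754 min; τ₂ = 287/20.7 = 13.865 min.
Tank 1: C₁ = C_in(1 − e^(−t/τ₁)). Tank 2 (τ₁ ≠ τ₂): C₂ = C_in[1 − (τ₁ e^(−t/τ₁) − τ₂ e^(−t/τ₂))/(τ₁ − τ₂)].
At t = 20.0: e^(−t/τ₁) = 0.41521, e^(−t/τ₂) = 0.23633.
C₂ = 1.90·[1 − (22.754·0.41521 − 13.865·0.23633)/(8.8889)] = 1.90·0.30579 = 0.58101 g/L.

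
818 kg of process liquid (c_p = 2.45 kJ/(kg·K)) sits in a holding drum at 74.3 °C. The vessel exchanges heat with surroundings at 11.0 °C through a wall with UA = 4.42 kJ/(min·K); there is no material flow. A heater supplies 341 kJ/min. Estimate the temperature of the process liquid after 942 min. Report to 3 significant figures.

86.4 °C

Energy balance: M c_p dT/dt = −UA(T − T_amb) + Q̇.
dT/dt = (T_ss − T)/τ with T_ss = T_amb + Q̇/UA = 11.0 + 341/4.42 = 88.149 °C, τ = M c_p/UA = 818·2.45/4.42 = 453.42 min.
T approaches T_ss exponentially: T(t) = T_ss + (T₀ − T_ss) e^(−t/τ).
T(942) = 88.149 + (-13.849)·0.12524 = 86.415 °C.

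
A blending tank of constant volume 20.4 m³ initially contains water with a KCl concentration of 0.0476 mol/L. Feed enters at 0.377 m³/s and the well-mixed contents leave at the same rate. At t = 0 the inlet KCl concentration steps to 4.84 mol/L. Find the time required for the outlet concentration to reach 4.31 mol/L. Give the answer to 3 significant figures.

119 s

Transient balance on the dissolved component: V dC/dt = Q(C_in − C), so τ = V/Q = 54.111 s.
C(t) = C_in + (C₀ − C_in) e^(−t/τ). Set C = 4.31 and solve for t:
e^(−t/τ) = (C − C_in)/(C₀ − C_in) = (4.31 − 4.84)/(0.0476 − 4.84) = 0.11059
t = −τ ln(…) = 54.111 × 2.2019 = 119.15 s.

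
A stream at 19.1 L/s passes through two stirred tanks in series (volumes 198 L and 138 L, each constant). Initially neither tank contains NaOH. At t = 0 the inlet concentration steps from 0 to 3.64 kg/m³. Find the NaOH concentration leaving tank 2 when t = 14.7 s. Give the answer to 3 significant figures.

1.83 kg/m³

Time constants: τᵢ = Vᵢ/Q for each well-mixed tank.
τ₁ = 198/19.1 = 10.366 s; τ₂ = 138/19.1 = 7.2251 s.
Tank 1: C₁ = C_in(1 − e^(−t/τ₁)). Tank 2 (τ₁ ≠ τ₂): C₂ = C_in[1 − (τ₁ e^(−t/τ₁) − τ₂ e^(−t/τ₂))/(τ₁ − τ₂)].
At t = 14.7: e^(−t/τ₁) = 0.24219, e^(−t/τ₂) = 0.13074.
C₂ = 3.64·[1 − (10.366·0.24219 − 7.2251·0.13074)/(3.1414)] = 3.64·0.50147 = 1.8253 kg/m³.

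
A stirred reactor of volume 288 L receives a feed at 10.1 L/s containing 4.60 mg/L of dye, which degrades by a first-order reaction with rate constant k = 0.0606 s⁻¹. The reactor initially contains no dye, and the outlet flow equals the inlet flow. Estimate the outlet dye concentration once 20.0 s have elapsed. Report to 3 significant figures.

V dC/dt = Q(C_in − C) − k V C.
This is linear with rate a = Q/V + k = 0.095669 s⁻¹.
C_ss = Q C_in/(Q + kV) = 1.6862 mg/L; C(t) = C_ss + (C₀ − C_ss) e^(−a t).
C(20.0) = 1.6862 + (-1.6862)·e^(−0.095669·20.0) = 1.6862 + (-1.6862)·0.14758 = 1.4374 mg/L.

1.44 mg/L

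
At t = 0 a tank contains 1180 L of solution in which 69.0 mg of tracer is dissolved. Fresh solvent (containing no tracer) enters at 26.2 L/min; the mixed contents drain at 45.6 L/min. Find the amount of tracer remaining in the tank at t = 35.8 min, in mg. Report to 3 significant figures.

Let m(t) be the amount of tracer. Volume: V(t) = V₀ + (Q_in − Q_out) t = 1180 − 19.400 t; V(35.8) = 485.48 L.
Solute balance: dm/dt = 0 − Q_out C = −Q_out m/V(t).
Separate: dm/m = −Q_out dt/V(t) ⇒ ln(m/m₀) = −(Q_out/(Q_in−Q_out)) ln(V/V₀).
m = m₀ (V₀/V)^(Q_out/(Q_in−Q_out)) = 69.0 × (1180/485.48)^(-2.3505) = 8.5552 mg.

8.56 mg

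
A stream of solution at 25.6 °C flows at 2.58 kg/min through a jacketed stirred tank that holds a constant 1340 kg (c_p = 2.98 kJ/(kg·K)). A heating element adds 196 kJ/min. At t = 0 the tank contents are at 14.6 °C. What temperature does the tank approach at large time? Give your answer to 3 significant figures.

51.1 °C

M c_p dT/dt = ṁ c_p (T_in − T) + Q̇.
At steady state dT/dt = 0 ⇒ T_ss = T_in + Q̇/(ṁ c_p) = 25.6 + 196/(2.58·2.98) = 51.093 °C.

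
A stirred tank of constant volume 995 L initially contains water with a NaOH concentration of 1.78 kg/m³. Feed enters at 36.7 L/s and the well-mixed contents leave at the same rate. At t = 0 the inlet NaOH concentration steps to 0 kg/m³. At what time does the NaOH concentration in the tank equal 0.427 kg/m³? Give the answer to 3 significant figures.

Transient balance on the dissolved component: V dC/dt = Q(C_in − C), so τ = V/Q = 27.112 s.
C(t) = C_in + (C₀ − C_in) e^(−t/τ). Set C = 0.427 and solve for t:
e^(−t/τ) = (C − C_in)/(C₀ − C_in) = (0.427 − 0)/(1.78 − 0) = 0.23989
t = −τ ln(…) = 27.112 × 1.4276 = 38.704 s.

38.7 s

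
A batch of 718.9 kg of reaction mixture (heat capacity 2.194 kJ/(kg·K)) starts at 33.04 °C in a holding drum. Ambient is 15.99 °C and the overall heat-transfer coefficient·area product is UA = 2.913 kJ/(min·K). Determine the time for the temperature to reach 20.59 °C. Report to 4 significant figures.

709.4 min

M c_p dT/dt = −UA(T − T_amb).
τ = M c_p/UA = 541.458 min; T_ss = T_amb = 15.9900 °C.
T(t) = T_ss + (T₀ − T_ss)e^(−t/τ); set T = 20.59:
t = −τ ln[(T − T_ss)/(T₀ − T_ss)] = −541.458 · ln(0.269795) = 709.361 min.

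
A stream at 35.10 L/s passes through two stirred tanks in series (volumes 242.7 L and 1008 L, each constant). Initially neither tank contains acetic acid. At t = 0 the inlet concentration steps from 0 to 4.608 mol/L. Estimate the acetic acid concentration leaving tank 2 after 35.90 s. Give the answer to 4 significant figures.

Species balance on tank i: dCᵢ/dt = (Cᵢ₋₁ − Cᵢ)/τᵢ with τᵢ = Vᵢ/Q.
τ₁ = 242.7/35.10 = 6.91453 s; τ₂ = 1008/35.10 = 28.7179 s.
Solving the cascade with C₁(0)=C₂(0)=0 gives C₂(t) = C_in[1 − (τ₁ e^(−t/τ₁) − τ₂ e^(−t/τ₂))/(τ₁ − τ₂)].
At t = 35.90: e^(−t/τ₁) = 0.00556107, e^(−t/τ₂) = 0.286479.
C₂ = 4.608·[1 − (6.91453·0.00556107 − 28.7179·0.286479)/(-21.8034)] = 4.608·0.624433 = 2.87739 mol/L.

2.877 mol/L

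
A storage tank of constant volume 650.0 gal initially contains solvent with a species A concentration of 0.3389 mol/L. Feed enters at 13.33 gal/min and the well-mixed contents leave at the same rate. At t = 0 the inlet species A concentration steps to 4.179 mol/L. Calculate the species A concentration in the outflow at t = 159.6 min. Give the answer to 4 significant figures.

Mass balance on the solute (V constant): V dC/dt = Q(C_in − C).
So dC/dt = (C_in − C)/τ with τ = V/Q = 650.0/13.33 = 48.7622 min.
Solution: C(t) = C_in + (C₀ − C_in) e^(−t/τ).
C(159.6) = 4.179 + (0.3389 − 4.179)·e^(−159.6/48.7622) = 4.179 + (-3.84010)·0.0378915 = 4.03349 mol/L.

4.033 mol/L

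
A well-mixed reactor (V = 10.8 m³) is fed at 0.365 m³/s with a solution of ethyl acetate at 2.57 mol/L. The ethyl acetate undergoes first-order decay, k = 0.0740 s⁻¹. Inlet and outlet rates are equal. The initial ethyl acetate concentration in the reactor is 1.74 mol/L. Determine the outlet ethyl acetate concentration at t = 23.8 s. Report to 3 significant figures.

Species balance: V dC/dt = Q C_in − Q C − k V C.
dC/dt = (Q/V) C_in − (Q/V + k) C; effective rate a = Q/V + k = 0.033796 + 0.0740 = 0.10780 s⁻¹.
C_ss = Q C_in/(Q + kV) = 0.80575 mol/L; C(t) = C_ss + (C₀ − C_ss) e^(−a t).
C(23.8) = 0.80575 + (0.93425)·e^(−0.10780·23.8) = 0.80575 + (0.93425)·0.076877 = 0.87757 mol/L.

0.878 mol/L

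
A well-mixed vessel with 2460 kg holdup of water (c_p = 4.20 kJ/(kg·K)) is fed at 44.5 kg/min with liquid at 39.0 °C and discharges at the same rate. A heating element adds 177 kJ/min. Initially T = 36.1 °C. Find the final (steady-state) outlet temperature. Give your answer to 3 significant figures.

39.9 °C

M c_p dT/dt = ṁ c_p (T_in − T) + Q̇.
At steady state dT/dt = 0 ⇒ T_ss = T_in + Q̇/(ṁ c_p) = 39.0 + 177/(44.5·4.20) = 39.947 °C.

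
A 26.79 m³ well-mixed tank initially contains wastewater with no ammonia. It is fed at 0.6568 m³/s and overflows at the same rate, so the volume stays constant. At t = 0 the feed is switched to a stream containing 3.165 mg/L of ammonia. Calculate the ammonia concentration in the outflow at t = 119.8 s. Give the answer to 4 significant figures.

Mass balance on the solute (V constant): V dC/dt = Q(C_in − C).
So dC/dt = (C_in − C)/τ with τ = V/Q = 26.79/0.6568 = 40.7887 s.
C approaches C_in exponentially: C(t) = C_in + (C₀ − C_in) e^(−t/τ).
C(119.8) = 3.165 + (0 − 3.165)·e^(−119.8/40.7887) = 3.165 + (-3.16500)·0.0530198 = 2.99719 mg/L.

2.997 mg/L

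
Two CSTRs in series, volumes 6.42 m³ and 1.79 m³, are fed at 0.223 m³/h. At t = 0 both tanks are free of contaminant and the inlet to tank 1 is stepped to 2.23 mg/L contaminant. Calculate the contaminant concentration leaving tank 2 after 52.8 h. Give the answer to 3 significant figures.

Species balance on tank i: dCᵢ/dt = (Cᵢ₋₁ − Cᵢ)/τᵢ with τᵢ = Vᵢ/Q.
τ₁ = 6.42/0.223 = 28.789 h; τ₂ = 1.79/0.223 = 8.0269 h.
Solving the cascade with C₁(0)=C₂(0)=0 gives C₂(t) = C_in[1 − (τ₁ e^(−t/τ₁) − τ₂ e^(−t/τ₂))/(τ₁ − τ₂)].
At t = 52.8: e^(−t/τ₁) = 0.15977, e^(−t/τ₂) = 0.0013908.
C₂ = 2.23·[1 − (28.789·0.15977 − 8.0269·0.0013908)/(20.762)] = 2.23·0.77900 = 1.7372 mg/L.

1.74 mg/L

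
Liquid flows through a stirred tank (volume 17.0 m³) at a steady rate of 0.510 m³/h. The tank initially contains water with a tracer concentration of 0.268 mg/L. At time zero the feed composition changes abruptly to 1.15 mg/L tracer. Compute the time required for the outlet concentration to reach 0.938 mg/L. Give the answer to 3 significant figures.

Unsteady species balance (constant V, well mixed): V dC/dt = Q(C_in − C), so τ = V/Q = 33.333 h.
C(t) = C_in + (C₀ − C_in) e^(−t/τ). Set C = 0.938 and solve for t:
e^(−t/τ) = (C − C_in)/(C₀ − C_in) = (0.938 − 1.15)/(0.268 − 1.15) = 0.24036
t = −τ ln(…) = 33.333 × 1.4256 = 47.520 h.

47.5 h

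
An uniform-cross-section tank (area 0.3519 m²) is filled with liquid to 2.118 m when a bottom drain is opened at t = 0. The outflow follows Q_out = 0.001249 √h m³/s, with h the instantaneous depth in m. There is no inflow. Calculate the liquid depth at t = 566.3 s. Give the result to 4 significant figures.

0.2028 m

Volume balance on the tank: A dh/dt = −0.001249 √h.
Separate and integrate: 2(√h − √h₀) = −(0.001249/A) t.
√h = √2.118 − 0.001249·566.3/(2·0.3519) = 1.45534 − 1.00499 = 0.450350.
h = 0.450350² = 0.202815 m.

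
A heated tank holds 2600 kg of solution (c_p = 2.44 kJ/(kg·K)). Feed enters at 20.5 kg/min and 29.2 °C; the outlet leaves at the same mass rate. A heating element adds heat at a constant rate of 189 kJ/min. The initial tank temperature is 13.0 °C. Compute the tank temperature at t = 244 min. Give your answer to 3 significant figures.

M c_p dT/dt = ṁ c_p (T_in − T) + Q̇.
τ = M/ṁ = 126.83 min; T_ss = T_in + Q̇/(ṁ c_p) = 29.2 + 189/(20.5·2.44) = 32.978 °C.
T approaches T_ss exponentially: T(t) = T_ss + (T₀ − T_ss) e^(−t/τ).
T(244) = 32.978 + (-19.978)·e^(−244/126.83) = 32.978 + (-19.978)·0.14604 = 30.061 °C.

30.1 °C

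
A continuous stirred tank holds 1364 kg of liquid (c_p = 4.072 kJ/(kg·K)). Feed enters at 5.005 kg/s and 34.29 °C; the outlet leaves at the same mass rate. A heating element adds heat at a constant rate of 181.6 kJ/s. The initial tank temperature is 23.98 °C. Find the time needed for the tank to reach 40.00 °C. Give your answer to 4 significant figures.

488.5 s

M c_p dT/dt = ṁ c_p (T_in − T) + Q̇.
τ = M/ṁ = 272.527 s; T_ss = T_in + Q̇/(ṁ c_p) = 43.2005 °C.
T(t) = T_ss + (T₀ − T_ss) e^(−t/τ). Set T = 40.00:
e^(−t/τ) = (40.00 − 43.2005)/(23.98 − 43.2005) = 0.166517
t = −272.527 · ln(0.166517) = 488.549 s.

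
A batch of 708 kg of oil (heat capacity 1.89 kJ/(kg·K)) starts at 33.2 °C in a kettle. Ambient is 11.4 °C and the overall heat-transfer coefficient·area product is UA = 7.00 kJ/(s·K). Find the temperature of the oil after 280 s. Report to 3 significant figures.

Lumped-capacitance energy balance: M c_p dT/dt = UA(T_amb − T).
dT/dt = (T_ss − T)/τ with T_ss = T_amb = 11.400 °C, τ = M c_p/UA = 708·1.89/7.00 = 191.16 s.
This is linear first-order; T(t) = T_ss + (T₀ − T_ss) e^(−t/τ).
T(280) = 11.400 + (21.800)·0.23114 = 16.439 °C.

16.4 °C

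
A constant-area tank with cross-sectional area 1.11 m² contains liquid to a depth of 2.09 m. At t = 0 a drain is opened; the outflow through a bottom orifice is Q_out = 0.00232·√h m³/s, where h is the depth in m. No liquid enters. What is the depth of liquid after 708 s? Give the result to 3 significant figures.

With no inflow, A dh/dt = −0.00232 √h.
This is separable: 2 d(√h)/dt = −0.00232/A, so √h = √h₀ − (0.00232/(2A)) t.
√h = √2.09 − 0.00232·708/(2·1.11) = 1.4457 − 0.73989 = 0.70579.
h = 0.70579² = 0.49814 m.

0.498 m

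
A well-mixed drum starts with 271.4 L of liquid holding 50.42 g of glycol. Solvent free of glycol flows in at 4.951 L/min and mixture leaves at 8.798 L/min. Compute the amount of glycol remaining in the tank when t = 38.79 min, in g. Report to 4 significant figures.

Total volume: dV/dt = Q_in − Q_out = -3.84700 L/min, so V(t) = 271.4 − 3.84700 t and V(38.79) = 122.175 L.
No glycol enters, so dm/dt = −Q_out · (m/V).
Separate: dm/m = −Q_out dt/V(t) ⇒ ln(m/m₀) = −(Q_out/(Q_in−Q_out)) ln(V/V₀).
m = m₀ (V₀/V)^(Q_out/(Q_in−Q_out)) = 50.42 × (271.4/122.175)^(-2.28698) = 8.12592 g.

8.126 g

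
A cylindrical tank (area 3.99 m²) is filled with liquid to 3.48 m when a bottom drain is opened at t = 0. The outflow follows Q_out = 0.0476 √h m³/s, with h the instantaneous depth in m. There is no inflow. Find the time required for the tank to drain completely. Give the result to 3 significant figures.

With no inflow, A dh/dt = −0.0476 √h.
∫ h^(−1/2) dh = −(0.0476/A) ∫ dt, giving 2√h = 2√h₀ − (0.0476/A) t.
Tank is empty when √h = 0: t_empty = 2A√h₀/0.0476.
t_empty = 2·3.99·√3.48/0.0476 = 7.9800·1.8655/0.0476 = 312.74 s.

313 s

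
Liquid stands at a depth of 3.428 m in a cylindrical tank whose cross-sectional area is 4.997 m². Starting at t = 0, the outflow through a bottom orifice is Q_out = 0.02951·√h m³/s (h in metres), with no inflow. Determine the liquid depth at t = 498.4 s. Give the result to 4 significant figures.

A dh/dt = −Q_out = −0.02951 √h.
∫ h^(−1/2) dh = −(0.02951/A) ∫ dt, giving 2√h = 2√h₀ − (0.02951/A) t.
√h = √3.428 − 0.02951·498.4/(2·4.997) = 1.85149 − 1.47166 = 0.379824.
h = 0.379824² = 0.144267 m.

0.1443 m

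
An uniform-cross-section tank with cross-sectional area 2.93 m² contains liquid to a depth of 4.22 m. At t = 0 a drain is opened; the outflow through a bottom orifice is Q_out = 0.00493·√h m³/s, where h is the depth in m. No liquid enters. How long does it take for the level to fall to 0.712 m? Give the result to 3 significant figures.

1440 s

Unsteady balance on liquid volume: A dh/dt = −0.00493 √h.
Separate and integrate: 2(√h − √h₀) = −(0.00493/A) t.
t = 2A(√h₀ − √h)/0.00493 = 2·2.93·(√4.22 − √0.712)/0.00493
  = 5.8600 × (2.0543 − 0.84380) / 0.00493 = 1438.8 s.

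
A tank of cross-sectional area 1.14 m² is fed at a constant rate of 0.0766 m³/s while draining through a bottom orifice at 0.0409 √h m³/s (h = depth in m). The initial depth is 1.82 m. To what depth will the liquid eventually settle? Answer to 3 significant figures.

A dh/dt = Q_in − 0.0409 √h. Steady state requires inflow = outflow:
Q_in = 0.0409 √h_ss ⇒ √h_ss = 0.0766/0.0409 = 1.8729.
h_ss = 1.8729² = 3.5076 m. (Since h₀ = 1.82 m < h_ss, the level will rise toward this value.)

3.51 m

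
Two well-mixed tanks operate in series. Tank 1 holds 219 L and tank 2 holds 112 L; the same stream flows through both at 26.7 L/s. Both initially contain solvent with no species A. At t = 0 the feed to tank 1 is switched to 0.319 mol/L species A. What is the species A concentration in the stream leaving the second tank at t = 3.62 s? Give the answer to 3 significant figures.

Species balance on tank i: dCᵢ/dt = (Cᵢ₋₁ − Cᵢ)/τᵢ with τᵢ = Vᵢ/Q.
τ₁ = 219/26.7 = 8.2022 s; τ₂ = 112/26.7 = 4.1948 s.
Tank 1: C₁ = C_in(1 − e^(−t/τ₁)). Tank 2 (τ₁ ≠ τ₂): C₂ = C_in[1 − (τ₁ e^(−t/τ₁) − τ₂ e^(−t/τ₂))/(τ₁ − τ₂)].
At t = 3.62: e^(−t/τ₁) = 0.64317, e^(−t/τ₂) = 0.42190.
C₂ = 0.319·[1 − (8.2022·0.64317 − 4.1948·0.42190)/(4.0075)] = 0.319·0.12522 = 0.039944 mol/L.

0.0399 mol/L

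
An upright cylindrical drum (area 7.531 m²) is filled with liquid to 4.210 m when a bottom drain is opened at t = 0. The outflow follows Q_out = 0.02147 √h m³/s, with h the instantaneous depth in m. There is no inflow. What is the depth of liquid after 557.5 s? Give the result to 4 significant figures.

1.580 m

A dh/dt = −Q_out = −0.02147 √h.
Separate and integrate: 2(√h − √h₀) = −(0.02147/A) t.
√h = √4.210 − 0.02147·557.5/(2·7.531) = 2.05183 − 0.794684 = 1.25714.
h = 1.25714² = 1.58041 m.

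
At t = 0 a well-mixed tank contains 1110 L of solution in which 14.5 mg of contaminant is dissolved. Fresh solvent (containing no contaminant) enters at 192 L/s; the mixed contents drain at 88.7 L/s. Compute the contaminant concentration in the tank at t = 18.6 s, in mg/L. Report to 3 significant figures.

Let m(t) be the amount of contaminant. Volume: V(t) = V₀ + (Q_in − Q_out) t = 1110 + 103.30 t; V(18.6) = 3031.4 L.
Solute balance: dm/dt = 0 − Q_out C = −Q_out m/V(t).
Separate: dm/m = −Q_out dt/V(t) ⇒ ln(m/m₀) = −(Q_out/(Q_in−Q_out)) ln(V/V₀).
m = m₀ (V₀/V)^(Q_out/(Q_in−Q_out)) = 14.5 × (1110/3031.4)^(0.85866) = 6.1195 mg.
C = m/V = 6.1195/3031.4 = 0.0020187 mg/L.

0.00202 mg/L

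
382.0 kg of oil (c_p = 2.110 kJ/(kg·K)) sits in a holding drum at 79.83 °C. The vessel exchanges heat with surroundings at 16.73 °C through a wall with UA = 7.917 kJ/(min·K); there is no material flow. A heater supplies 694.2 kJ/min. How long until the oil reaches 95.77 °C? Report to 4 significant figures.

M c_p dT/dt = −UA(T − T_amb) + Q̇.
τ = M c_p/UA = 101.809 min; T_ss = T_amb + Q̇/UA = 16.73 + 694.2/7.917 = 104.415 °C.
T(t) = T_ss + (T₀ − T_ss)e^(−t/τ); set T = 95.77:
t = −τ ln[(T − T_ss)/(T₀ − T_ss)] = −101.809 · ln(0.351630) = 106.408 min.

106.4 min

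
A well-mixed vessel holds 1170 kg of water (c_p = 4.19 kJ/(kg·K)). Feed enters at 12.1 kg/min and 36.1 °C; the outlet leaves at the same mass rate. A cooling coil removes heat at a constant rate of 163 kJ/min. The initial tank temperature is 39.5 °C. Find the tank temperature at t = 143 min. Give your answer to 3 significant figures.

34.4 °C

Energy balance: M c_p dT/dt = ṁ c_p (T_in − T) − 163.
τ = M/ṁ = 96.694 min; T_ss = T_in − Q̇/(ṁ c_p) = 36.1 − 163/(12.1·4.19) = 32.885 °C.
This is linear first-order; T(t) = T_ss + (T₀ − T_ss) e^(−t/τ).
T(143) = 32.885 + (6.6151)·e^(−143/96.694) = 32.885 + (6.6151)·0.22789 = 34.392 °C.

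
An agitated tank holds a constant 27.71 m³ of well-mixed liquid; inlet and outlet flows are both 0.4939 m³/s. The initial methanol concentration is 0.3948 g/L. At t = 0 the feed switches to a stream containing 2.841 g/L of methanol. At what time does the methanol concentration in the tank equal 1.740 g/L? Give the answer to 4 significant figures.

Species balance: V dC/dt = Q(C_in − C) ⇒ τ = V/Q = 56.1045 s.
C(t) = C_in + (C₀ − C_in) e^(−t/τ). Set C = 1.740 and solve for t:
e^(−t/τ) = (C − C_in)/(C₀ − C_in) = (1.740 − 2.841)/(0.3948 − 2.841) = 0.450086
t = −τ ln(…) = 56.1045 × 0.798317 = 44.7892 s.

44.79 s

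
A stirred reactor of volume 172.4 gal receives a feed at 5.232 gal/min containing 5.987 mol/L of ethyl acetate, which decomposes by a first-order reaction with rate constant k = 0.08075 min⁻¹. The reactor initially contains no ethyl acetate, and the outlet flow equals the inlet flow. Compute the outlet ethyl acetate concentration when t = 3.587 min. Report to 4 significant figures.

0.5375 mol/L

Accumulation = in − out − consumed: V dC/dt = Q C_in − Q C − k V C.
This is linear with rate a = Q/V + k = 0.111098 min⁻¹.
C_ss = Q C_in/(Q + kV) = 1.63544 mol/L; C(t) = C_ss + (C₀ − C_ss) e^(−a t).
C(3.587) = 1.63544 + (-1.63544)·e^(−0.111098·3.587) = 1.63544 + (-1.63544)·0.671320 = 0.537534 mol/L.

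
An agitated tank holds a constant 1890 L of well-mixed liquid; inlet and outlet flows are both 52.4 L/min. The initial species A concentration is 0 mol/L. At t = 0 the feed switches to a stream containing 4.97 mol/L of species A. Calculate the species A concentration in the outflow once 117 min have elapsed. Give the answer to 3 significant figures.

Unsteady species balance (constant V, well mixed): V dC/dt = Q(C_in − C).
So dC/dt = (C_in − C)/τ with τ = V/Q = 1890/52.4 = 36.069 min.
This is linear first-order; C(t) = C_in + (C₀ − C_in) e^(−t/τ).
C(117) = 4.97 + (0 − 4.97)·e^(−117/36.069) = 4.97 + (-4.9700)·0.039015 = 4.7761 mol/L.

4.78 mol/L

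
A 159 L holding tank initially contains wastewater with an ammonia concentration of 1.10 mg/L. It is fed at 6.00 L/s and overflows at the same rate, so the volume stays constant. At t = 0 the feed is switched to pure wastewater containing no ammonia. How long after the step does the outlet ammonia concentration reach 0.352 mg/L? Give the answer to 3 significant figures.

30.2 s

Accumulation = in − out for the solute gives V dC/dt = Q(C_in − C), so τ = V/Q = 26.500 s.
C(t) = C_in + (C₀ − C_in) e^(−t/τ). Set C = 0.352 and solve for t:
e^(−t/τ) = (C − C_in)/(C₀ − C_in) = (0.352 − 0)/(1.10 − 0) = 0.32000
t = −τ ln(…) = 26.500 × 1.1394 = 30.195 s.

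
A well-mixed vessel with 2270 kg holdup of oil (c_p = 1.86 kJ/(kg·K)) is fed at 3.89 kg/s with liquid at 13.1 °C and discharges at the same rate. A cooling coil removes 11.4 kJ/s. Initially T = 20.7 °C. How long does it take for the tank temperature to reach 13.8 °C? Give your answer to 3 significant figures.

First-law balance (no shaft work): M c_p dT/dt = ṁ c_p (T_in − T) − 11.4.
τ = M/ṁ = 583.55 s; T_ss = T_in − Q̇/(ṁ c_p) = 11.524 °C.
T(t) = T_ss + (T₀ − T_ss) e^(−t/τ). Set T = 13.8:
e^(−t/τ) = (13.8 − 11.524)/(20.7 − 11.524) = 0.24800
t = −583.55 · ln(0.24800) = 813.65 s.

814 s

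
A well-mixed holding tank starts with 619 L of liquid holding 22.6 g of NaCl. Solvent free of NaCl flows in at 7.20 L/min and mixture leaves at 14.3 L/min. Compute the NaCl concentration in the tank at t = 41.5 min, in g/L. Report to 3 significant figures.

Total volume: dV/dt = Q_in − Q_out = -7.1000 L/min, so V(t) = 619 − 7.1000 t and V(41.5) = 324.35 L.
Solute balance: dm/dt = 0 − Q_out C = −Q_out m/V(t).
Separate: dm/m = −Q_out dt/V(t) ⇒ ln(m/m₀) = −(Q_out/(Q_in−Q_out)) ln(V/V₀).
m = m₀ (V₀/V)^(Q_out/(Q_in−Q_out)) = 22.6 × (619/324.35)^(-2.0141) = 6.1490 g.
C = m/V = 6.1490/324.35 = 0.018958 g/L.

0.0190 g/L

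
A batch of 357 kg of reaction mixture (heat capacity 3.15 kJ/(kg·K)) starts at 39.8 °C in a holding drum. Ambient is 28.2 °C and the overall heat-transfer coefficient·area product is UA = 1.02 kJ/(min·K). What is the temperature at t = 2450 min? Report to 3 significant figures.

M c_p dT/dt = −UA(T − T_amb).
dT/dt = (T_ss − T)/τ with T_ss = T_amb = 28.200 °C, τ = M c_p/UA = 357·3.15/1.02 = 1102.5 min.
Solution: T(t) = T_ss + (T₀ − T_ss) e^(−t/τ).
T(2450) = 28.200 + (11.600)·0.10837 = 29.457 °C.

29.5 °C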